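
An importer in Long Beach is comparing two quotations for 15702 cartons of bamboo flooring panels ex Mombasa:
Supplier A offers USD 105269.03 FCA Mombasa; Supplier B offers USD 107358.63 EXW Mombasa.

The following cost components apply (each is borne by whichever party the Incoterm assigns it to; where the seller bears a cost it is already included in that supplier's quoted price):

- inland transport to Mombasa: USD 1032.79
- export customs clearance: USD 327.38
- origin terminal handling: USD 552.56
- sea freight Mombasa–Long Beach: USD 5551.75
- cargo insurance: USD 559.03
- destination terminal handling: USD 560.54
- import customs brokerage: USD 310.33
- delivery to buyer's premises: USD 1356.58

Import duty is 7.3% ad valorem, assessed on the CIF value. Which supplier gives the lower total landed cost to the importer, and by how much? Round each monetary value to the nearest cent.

Supplier A is cheaper by USD 3701.61

Supplier A (FCA):
CIF value = FCA price + origin terminal + freight + insurance = 105269.03 + 552.56 + 5551.75 + 559.03 = 111932.37
Import duty = 111932.37 × 7.3% = 8171.06
Buyer bears (A): 552.56 + 5551.75 + 559.03 + 560.54 + 310.33 + 1356.58 = 8890.79
Landed cost (A) = invoice 105269.03 + 8890.79 + duty 8171.06 = 122330.88
Supplier B (EXW):
CIF value = EXW price + inland to port + export clearance + origin terminal + freight + insurance = 107358.63 + 1032.79 + 327.38 + 552.56 + 5551.75 + 559.03 = 115382.14
Import duty = 115382.14 × 7.3% = 8422.90
Buyer bears (B): 1032.79 + 327.38 + 552.56 + 5551.75 + 559.03 + 560.54 + 310.33 + 1356.58 = 10250.96
Landed cost (B) = invoice 107358.63 + 10250.96 + duty 8422.90 = 126032.49
Difference = |122330.88 − 126032.49| = 3701.61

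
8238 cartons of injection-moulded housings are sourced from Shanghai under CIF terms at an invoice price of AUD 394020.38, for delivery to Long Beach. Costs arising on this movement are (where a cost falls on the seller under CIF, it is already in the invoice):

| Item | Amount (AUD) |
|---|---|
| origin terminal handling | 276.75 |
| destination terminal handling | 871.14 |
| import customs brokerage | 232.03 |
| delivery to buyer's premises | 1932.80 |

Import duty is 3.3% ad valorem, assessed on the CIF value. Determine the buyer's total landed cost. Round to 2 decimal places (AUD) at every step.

CIF: the seller pays costs through ocean freight and marine insurance to the destination port.
Already in the invoice (seller's account under CIF): origin terminal — exclude.
The CIF price already equals the CIF value: 394020.38
Import duty = 394020.38 × 3.3% = 13002.67
Buyer bears: destination terminal 871.14 + brokerage 232.03 + delivery 1932.80 + duty 13002.67 = 16038.64
Landed cost = invoice 394020.38 + 16038.64 = 410059.02

Total landed cost: AUD 410059.02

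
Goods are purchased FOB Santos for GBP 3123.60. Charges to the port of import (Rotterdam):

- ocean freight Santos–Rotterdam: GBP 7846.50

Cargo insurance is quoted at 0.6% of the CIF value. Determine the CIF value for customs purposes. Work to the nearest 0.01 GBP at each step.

CIF value: GBP 11036.32

Let C be the CIF value. C = FOB price + freight + 0.6% × C
C − 0.6% × C = 3123.60 + 7846.50
0.994 × C = 10970.10
C = 10970.10 / 0.994 = 11036.32
Insurance premium = 0.6% × 11036.32 = 66.22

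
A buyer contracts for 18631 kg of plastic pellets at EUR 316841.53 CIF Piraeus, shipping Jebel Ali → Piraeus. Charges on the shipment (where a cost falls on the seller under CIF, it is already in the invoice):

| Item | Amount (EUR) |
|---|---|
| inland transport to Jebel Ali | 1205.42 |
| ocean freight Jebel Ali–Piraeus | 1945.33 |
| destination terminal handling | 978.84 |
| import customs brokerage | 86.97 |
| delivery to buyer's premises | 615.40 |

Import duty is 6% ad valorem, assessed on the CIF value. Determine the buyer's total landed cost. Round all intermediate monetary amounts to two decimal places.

Total landed cost: EUR 337533.23

CIF: the seller pays costs through ocean freight and marine insurance to the destination port.
Already in the invoice (seller's account under CIF): inland to port, freight — exclude.
The CIF price already equals the CIF value: 316841.53
Import duty = 316841.53 × 6% = 19010.49
Buyer bears: destination terminal 978.84 + brokerage 86.97 + delivery 615.40 + duty 19010.49 = 20691.70
Landed cost = invoice 316841.53 + 20691.70 = 337533.23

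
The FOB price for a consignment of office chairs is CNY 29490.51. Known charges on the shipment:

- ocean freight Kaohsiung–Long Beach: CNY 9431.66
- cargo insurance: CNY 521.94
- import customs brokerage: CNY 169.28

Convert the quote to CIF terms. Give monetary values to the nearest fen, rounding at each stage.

CIF price: CNY 39444.11

Not relevant to the conversion: brokerage — on the buyer under both terms; not part of either seller's price.
From FOB to CIF, the seller additionally bears: freight, insurance.
CIF price = 29490.51 + 9431.66 + 521.94 = 39444.11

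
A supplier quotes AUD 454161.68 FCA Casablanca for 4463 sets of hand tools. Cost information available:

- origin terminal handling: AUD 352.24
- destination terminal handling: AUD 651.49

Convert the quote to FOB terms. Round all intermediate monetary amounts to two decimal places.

Not relevant to the conversion: destination terminal — on the buyer under both terms; not part of either seller's price.
From FCA to FOB, the seller additionally bears: origin terminal.
FOB price = 454161.68 + 352.24 = 454513.92

FOB price: AUD 454513.92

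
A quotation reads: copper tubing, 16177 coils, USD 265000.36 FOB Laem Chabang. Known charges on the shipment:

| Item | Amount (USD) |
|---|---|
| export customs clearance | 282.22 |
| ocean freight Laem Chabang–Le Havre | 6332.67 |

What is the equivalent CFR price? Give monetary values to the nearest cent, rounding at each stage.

Not relevant to the conversion: export clearance — on the seller under both FOB and CFR; already in the FOB price and stays in the CFR price.
From FOB to CFR, the seller additionally bears: freight.
CFR price = 265000.36 + 6332.67 = 271333.03

CFR price: USD 271333.03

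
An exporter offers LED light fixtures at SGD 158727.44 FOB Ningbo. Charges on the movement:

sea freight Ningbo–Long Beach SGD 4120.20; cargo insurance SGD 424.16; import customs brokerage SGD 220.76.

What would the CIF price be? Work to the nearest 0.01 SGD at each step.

Not relevant to the conversion: brokerage — on the buyer under both terms; not part of either seller's price.
From FOB to CIF, the seller additionally bears: freight, insurance.
CIF price = 158727.44 + 4120.20 + 424.16 = 163271.80

CIF price: SGD 163271.80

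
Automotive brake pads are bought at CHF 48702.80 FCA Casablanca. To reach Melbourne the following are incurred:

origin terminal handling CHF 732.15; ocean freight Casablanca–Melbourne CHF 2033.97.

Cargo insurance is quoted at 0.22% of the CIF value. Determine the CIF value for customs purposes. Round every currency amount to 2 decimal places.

Let C be the CIF value. C = FCA price + pre-shipment costs + freight + 0.22% × C
C − 0.22% × C = 48702.80 + 732.15 + 2033.97
0.9978 × C = 51468.92
C = 51468.92 / 0.9978 = 51582.40
Insurance premium = 0.22% × 51582.40 = 113.48

CIF value: CHF 51582.40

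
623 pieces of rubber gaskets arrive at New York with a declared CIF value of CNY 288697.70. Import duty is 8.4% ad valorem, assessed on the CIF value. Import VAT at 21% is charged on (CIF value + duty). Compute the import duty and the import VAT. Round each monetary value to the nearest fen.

Import duty: CNY 24250.61; import VAT: CNY 65719.15

Import duty = 288697.70 × 8.4% = 24250.61
VAT base = CIF + duty = 288697.70 + 24250.61 = 312948.31
Import VAT = 312948.31 × 21% = 65719.15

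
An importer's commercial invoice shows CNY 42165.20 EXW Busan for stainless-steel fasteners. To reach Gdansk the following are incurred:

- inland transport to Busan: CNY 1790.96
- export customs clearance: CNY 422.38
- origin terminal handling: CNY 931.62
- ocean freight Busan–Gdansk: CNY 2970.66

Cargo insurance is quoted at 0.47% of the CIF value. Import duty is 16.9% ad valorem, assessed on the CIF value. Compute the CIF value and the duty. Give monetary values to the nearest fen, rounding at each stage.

CIF value: CNY 48508.81; import duty: CNY 8197.99

Let C be the CIF value. C = EXW price + pre-shipment costs + freight + 0.47% × C
C − 0.47% × C = 42165.20 + 1790.96 + 422.38 + 931.62 + 2970.66
0.9953 × C = 48280.82
C = 48280.82 / 0.9953 = 48508.81
Insurance premium = 0.47% × 48508.81 = 227.99
Import duty = 48508.81 × 16.9% = 8197.99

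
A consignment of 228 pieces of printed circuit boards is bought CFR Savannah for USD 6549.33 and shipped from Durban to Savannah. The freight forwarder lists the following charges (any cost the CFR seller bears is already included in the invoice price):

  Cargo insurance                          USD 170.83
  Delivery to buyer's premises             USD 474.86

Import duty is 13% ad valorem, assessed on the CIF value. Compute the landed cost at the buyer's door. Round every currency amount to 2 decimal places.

Total landed cost: USD 8068.64

CFR: the seller pays costs through ocean freight to the destination port, but not insurance.
CIF value = CFR price + insurance = 6549.33 + 170.83 = 6720.16
Import duty = 6720.16 × 13% = 873.62
Buyer bears: insurance 170.83 + delivery 474.86 + duty 873.62 = 1519.31
Landed cost = invoice 6549.33 + 1519.31 = 8068.64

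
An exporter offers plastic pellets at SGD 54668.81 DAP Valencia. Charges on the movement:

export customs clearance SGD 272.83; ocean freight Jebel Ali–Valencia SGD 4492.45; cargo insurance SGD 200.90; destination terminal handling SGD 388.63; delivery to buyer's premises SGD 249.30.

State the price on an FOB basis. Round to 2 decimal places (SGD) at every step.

Not relevant to the conversion: export clearance — on the seller under both DAP and FOB; already in the DAP price and stays in the FOB price.
From DAP to FOB, the seller no longer bears: freight, insurance, destination terminal, delivery.
FOB price = 54668.81 − 4492.45 − 200.90 − 388.63 − 249.30 = 49337.53

FOB price: SGD 49337.53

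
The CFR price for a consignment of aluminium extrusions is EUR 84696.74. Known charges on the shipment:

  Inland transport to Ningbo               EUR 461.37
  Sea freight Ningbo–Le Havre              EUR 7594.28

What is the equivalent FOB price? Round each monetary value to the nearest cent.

FOB price: EUR 77102.46

Not relevant to the conversion: inland to port — on the seller under both CFR and FOB; already in the CFR price and stays in the FOB price.
From CFR to FOB, the seller no longer bears: freight.
FOB price = 84696.74 − 7594.28 = 77102.46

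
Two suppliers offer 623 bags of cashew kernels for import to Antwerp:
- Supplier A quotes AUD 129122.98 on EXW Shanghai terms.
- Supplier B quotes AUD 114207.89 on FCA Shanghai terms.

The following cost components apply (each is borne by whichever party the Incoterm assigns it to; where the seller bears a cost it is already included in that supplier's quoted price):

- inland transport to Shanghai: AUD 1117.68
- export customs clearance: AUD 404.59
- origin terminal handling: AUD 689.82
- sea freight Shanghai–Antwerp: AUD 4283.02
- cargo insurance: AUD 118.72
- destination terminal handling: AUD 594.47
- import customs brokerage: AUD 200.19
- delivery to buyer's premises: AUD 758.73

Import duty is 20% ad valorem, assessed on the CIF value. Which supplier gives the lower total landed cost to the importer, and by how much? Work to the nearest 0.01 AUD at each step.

Supplier B is cheaper by AUD 19724.83

Supplier A (EXW):
CIF value = EXW price + inland to port + export clearance + origin terminal + freight + insurance = 129122.98 + 1117.68 + 404.59 + 689.82 + 4283.02 + 118.72 = 135736.81
Import duty = 135736.81 × 20% = 27147.36
Buyer bears (A): 1117.68 + 404.59 + 689.82 + 4283.02 + 118.72 + 594.47 + 200.19 + 758.73 = 8167.22
Landed cost (A) = invoice 129122.98 + 8167.22 + duty 27147.36 = 164437.56
Supplier B (FCA):
CIF value = FCA price + origin terminal + freight + insurance = 114207.89 + 689.82 + 4283.02 + 118.72 = 119299.45
Import duty = 119299.45 × 20% = 23859.89
Buyer bears (B): 689.82 + 4283.02 + 118.72 + 594.47 + 200.19 + 758.73 = 6644.95
Landed cost (B) = invoice 114207.89 + 6644.95 + duty 23859.89 = 144712.73
Difference = |164437.56 − 144712.73| = 19724.83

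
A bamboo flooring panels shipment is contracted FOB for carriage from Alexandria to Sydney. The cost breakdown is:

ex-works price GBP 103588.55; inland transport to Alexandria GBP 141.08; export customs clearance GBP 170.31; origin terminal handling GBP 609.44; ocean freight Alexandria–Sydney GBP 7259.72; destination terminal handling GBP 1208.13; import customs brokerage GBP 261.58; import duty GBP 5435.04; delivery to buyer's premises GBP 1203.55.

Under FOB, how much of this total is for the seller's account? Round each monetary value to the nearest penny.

Seller's account: GBP 104509.38

FOB: the seller bears costs until goods are on board at the origin port; the buyer bears freight, insurance and all costs thereafter.
Seller's account: goods 103588.55 + inland to port 141.08 + export clearance 170.31 + origin terminal 609.44 = 104509.38
Buyer's account: freight 7259.72 + destination terminal 1208.13 + brokerage 261.58 + duty 5435.04 + delivery 1203.55 = 15368.02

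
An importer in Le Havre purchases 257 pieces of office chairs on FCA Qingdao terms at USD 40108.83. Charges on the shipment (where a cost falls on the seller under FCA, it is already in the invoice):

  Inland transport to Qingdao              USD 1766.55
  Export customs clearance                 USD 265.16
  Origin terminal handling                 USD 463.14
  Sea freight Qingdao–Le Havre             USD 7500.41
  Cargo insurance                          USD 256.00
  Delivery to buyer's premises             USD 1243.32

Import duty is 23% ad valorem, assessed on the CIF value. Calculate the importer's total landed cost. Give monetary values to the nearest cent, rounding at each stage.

Total landed cost: USD 60687.23

FCA: the seller delivers export-cleared goods to the carrier; the buyer bears costs from that point.
Already in the invoice (seller's account under FCA): inland to port, export clearance — exclude.
CIF value = FCA price + origin terminal + freight + insurance = 40108.83 + 463.14 + 7500.41 + 256.00 = 48328.38
Import duty = 48328.38 × 23% = 11115.53
Buyer bears: origin terminal 463.14 + freight 7500.41 + insurance 256.00 + delivery 1243.32 + duty 11115.53 = 20578.40
Landed cost = invoice 40108.83 + 20578.40 = 60687.23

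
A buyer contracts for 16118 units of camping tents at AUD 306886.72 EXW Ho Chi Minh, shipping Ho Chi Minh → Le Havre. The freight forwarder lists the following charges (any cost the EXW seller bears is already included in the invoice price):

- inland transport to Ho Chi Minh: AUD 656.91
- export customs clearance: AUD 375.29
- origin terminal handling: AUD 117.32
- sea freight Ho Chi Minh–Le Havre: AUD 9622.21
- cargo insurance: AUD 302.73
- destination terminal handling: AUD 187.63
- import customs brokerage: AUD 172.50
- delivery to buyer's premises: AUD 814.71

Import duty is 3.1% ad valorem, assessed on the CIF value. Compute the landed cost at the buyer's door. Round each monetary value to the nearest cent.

Total landed cost: AUD 328992.82

EXW: the seller makes goods available at their premises; the buyer bears all onward costs.
CIF value = EXW price + inland to port + export clearance + origin terminal + freight + insurance = 306886.72 + 656.91 + 375.29 + 117.32 + 9622.21 + 302.73 = 317961.18
Import duty = 317961.18 × 3.1% = 9856.80
Buyer bears: inland to port 656.91 + export clearance 375.29 + origin terminal 117.32 + freight 9622.21 + insurance 302.73 + destination terminal 187.63 + brokerage 172.50 + delivery 814.71 + duty 9856.80 = 22106.10
Landed cost = invoice 306886.72 + 22106.10 = 328992.82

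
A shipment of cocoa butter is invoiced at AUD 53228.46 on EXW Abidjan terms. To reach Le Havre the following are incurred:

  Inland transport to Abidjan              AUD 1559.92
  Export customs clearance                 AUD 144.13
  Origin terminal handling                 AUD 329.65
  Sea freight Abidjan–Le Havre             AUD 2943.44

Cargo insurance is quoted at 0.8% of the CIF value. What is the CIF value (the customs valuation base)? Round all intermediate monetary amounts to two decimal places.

CIF value: AUD 58675.00

Let C be the CIF value. C = EXW price + pre-shipment costs + freight + 0.8% × C
C − 0.8% × C = 53228.46 + 1559.92 + 144.13 + 329.65 + 2943.44
0.992 × C = 58205.60
C = 58205.60 / 0.992 = 58675.00
Insurance premium = 0.8% × 58675.00 = 469.40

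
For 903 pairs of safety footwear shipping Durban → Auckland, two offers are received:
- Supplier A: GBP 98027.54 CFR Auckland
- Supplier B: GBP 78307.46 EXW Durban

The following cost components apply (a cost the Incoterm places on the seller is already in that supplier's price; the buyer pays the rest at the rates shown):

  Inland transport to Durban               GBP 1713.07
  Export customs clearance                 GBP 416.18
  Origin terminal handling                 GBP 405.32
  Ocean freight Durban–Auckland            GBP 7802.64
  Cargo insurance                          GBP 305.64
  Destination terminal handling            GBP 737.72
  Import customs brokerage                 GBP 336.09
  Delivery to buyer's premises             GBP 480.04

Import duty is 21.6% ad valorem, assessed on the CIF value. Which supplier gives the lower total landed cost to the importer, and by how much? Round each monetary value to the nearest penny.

Supplier B is cheaper by GBP 11409.57

Supplier A (CFR):
CIF value = CFR price + insurance = 98027.54 + 305.64 = 98333.18
Import duty = 98333.18 × 21.6% = 21239.97
Buyer bears (A): 305.64 + 737.72 + 336.09 + 480.04 = 1859.49
Landed cost (A) = invoice 98027.54 + 1859.49 + duty 21239.97 = 121127.00
Supplier B (EXW):
CIF value = EXW price + inland to port + export clearance + origin terminal + freight + insurance = 78307.46 + 1713.07 + 416.18 + 405.32 + 7802.64 + 305.64 = 88950.31
Import duty = 88950.31 × 21.6% = 19213.27
Buyer bears (B): 1713.07 + 416.18 + 405.32 + 7802.64 + 305.64 + 737.72 + 336.09 + 480.04 = 12196.70
Landed cost (B) = invoice 78307.46 + 12196.70 + duty 19213.27 = 109717.43
Difference = |121127.00 − 109717.43| = 11409.57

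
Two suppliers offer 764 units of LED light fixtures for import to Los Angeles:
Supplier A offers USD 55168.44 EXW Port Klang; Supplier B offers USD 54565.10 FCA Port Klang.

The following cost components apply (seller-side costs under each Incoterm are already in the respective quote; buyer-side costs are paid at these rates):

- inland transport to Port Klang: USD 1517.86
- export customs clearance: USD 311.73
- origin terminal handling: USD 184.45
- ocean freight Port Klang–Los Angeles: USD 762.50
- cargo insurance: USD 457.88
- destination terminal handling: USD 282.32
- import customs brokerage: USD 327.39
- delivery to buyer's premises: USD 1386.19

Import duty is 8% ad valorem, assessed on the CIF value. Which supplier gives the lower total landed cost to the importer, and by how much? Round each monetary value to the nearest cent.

Supplier A (EXW):
CIF value = EXW price + inland to port + export clearance + origin terminal + freight + insurance = 55168.44 + 1517.86 + 311.73 + 184.45 + 762.50 + 457.88 = 58402.86
Import duty = 58402.86 × 8% = 4672.23
Buyer bears (A): 1517.86 + 311.73 + 184.45 + 762.50 + 457.88 + 282.32 + 327.39 + 1386.19 = 5230.32
Landed cost (A) = invoice 55168.44 + 5230.32 + duty 4672.23 = 65070.99
Supplier B (FCA):
CIF value = FCA price + origin terminal + freight + insurance = 54565.10 + 184.45 + 762.50 + 457.88 = 55969.93
Import duty = 55969.93 × 8% = 4477.59
Buyer bears (B): 184.45 + 762.50 + 457.88 + 282.32 + 327.39 + 1386.19 = 3400.73
Landed cost (B) = invoice 54565.10 + 3400.73 + duty 4477.59 = 62443.42
Difference = |65070.99 − 62443.42| = 2627.57

Supplier B is cheaper by USD 2627.57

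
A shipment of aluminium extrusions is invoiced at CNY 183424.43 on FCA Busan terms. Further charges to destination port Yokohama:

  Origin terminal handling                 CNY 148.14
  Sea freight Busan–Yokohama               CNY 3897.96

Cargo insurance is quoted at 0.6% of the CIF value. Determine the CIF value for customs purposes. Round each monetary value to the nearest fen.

Let C be the CIF value. C = FCA price + pre-shipment costs + freight + 0.6% × C
C − 0.6% × C = 183424.43 + 148.14 + 3897.96
0.994 × C = 187470.53
C = 187470.53 / 0.994 = 188602.14
Insurance premium = 0.6% × 188602.14 = 1131.61

CIF value: CNY 188602.14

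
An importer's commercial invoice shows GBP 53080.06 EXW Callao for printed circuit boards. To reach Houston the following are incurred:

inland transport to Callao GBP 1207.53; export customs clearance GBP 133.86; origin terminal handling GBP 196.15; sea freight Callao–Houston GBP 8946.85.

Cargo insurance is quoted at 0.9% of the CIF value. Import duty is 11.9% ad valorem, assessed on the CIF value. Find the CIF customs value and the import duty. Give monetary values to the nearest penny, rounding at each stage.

Let C be the CIF value. C = EXW price + pre-shipment costs + freight + 0.9% × C
C − 0.9% × C = 53080.06 + 1207.53 + 133.86 + 196.15 + 8946.85
0.991 × C = 63564.45
C = 63564.45 / 0.991 = 64141.73
Insurance premium = 0.9% × 64141.73 = 577.28
Import duty = 64141.73 × 11.9% = 7632.87

CIF value: GBP 64141.73; import duty: GBP 7632.87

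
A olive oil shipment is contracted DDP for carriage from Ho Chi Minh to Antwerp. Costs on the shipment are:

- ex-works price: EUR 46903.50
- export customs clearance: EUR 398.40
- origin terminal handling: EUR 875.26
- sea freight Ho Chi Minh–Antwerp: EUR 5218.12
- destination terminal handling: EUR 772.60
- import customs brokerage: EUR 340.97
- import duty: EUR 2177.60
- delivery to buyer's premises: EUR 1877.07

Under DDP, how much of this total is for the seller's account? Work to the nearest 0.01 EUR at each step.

DDP: the seller bears all costs including import duty.
Seller's account: goods 46903.50 + export clearance 398.40 + origin terminal 875.26 + freight 5218.12 + destination terminal 772.60 + brokerage 340.97 + duty 2177.60 + delivery 1877.07 = 58563.52
Buyer's account: 0.00

Seller's account: EUR 58563.52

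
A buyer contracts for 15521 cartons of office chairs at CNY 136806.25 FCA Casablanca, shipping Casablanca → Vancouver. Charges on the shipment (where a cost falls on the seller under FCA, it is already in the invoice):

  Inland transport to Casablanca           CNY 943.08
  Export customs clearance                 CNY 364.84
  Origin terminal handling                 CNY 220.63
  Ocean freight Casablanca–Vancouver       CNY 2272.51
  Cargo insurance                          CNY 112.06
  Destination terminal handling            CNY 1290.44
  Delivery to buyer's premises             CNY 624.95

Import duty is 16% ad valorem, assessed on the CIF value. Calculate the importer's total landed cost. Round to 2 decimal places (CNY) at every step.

FCA: the seller delivers export-cleared goods to the carrier; the buyer bears costs from that point.
Already in the invoice (seller's account under FCA): inland to port, export clearance — exclude.
CIF value = FCA price + origin terminal + freight + insurance = 136806.25 + 220.63 + 2272.51 + 112.06 = 139411.45
Import duty = 139411.45 × 16% = 22305.83
Buyer bears: origin terminal 220.63 + freight 2272.51 + insurance 112.06 + destination terminal 1290.44 + delivery 624.95 + duty 22305.83 = 26826.42
Landed cost = invoice 136806.25 + 26826.42 = 163632.67

Total landed cost: CNY 163632.67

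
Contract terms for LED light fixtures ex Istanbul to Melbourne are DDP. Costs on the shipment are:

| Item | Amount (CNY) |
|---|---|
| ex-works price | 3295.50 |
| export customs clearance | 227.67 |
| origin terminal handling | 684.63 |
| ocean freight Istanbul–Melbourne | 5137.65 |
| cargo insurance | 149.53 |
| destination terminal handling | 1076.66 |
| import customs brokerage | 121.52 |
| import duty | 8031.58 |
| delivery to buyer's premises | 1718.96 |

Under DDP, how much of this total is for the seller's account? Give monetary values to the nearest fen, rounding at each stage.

DDP: the seller bears all costs including import duty.
Seller's account: goods 3295.50 + export clearance 227.67 + origin terminal 684.63 + freight 5137.65 + insurance 149.53 + destination terminal 1076.66 + brokerage 121.52 + duty 8031.58 + delivery 1718.96 = 20443.70
Buyer's account: 0.00

Seller's account: CNY 20443.70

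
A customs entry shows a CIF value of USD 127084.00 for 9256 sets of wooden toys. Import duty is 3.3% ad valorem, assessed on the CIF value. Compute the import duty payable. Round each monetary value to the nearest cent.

Import duty = 127084.00 × 3.3% = 4193.77

Import duty: USD 4193.77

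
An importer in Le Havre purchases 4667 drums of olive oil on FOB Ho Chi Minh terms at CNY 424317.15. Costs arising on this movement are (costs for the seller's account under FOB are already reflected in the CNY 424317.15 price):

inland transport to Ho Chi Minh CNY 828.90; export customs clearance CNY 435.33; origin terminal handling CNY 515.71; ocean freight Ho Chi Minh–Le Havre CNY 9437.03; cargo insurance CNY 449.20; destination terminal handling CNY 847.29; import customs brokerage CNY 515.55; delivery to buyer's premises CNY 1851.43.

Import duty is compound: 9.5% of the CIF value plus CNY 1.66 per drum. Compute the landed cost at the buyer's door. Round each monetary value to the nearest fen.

Total landed cost: CNY 486414.19

FOB: the seller bears costs until goods are on board at the origin port; the buyer bears freight, insurance and all costs thereafter.
Already in the invoice (seller's account under FOB): inland to port, export clearance, origin terminal — exclude.
CIF value = FOB price + freight + insurance = 424317.15 + 9437.03 + 449.20 = 434203.38
Ad valorem component: 434203.38 × 9.5% = 41249.32
Specific component: 4667 × 1.66 = 7747.22
Import duty = 41249.32 + 7747.22 = 48996.54
Buyer bears: freight 9437.03 + insurance 449.20 + destination terminal 847.29 + brokerage 515.55 + delivery 1851.43 + duty 48996.54 = 62097.04
Landed cost = invoice 424317.15 + 62097.04 = 486414.19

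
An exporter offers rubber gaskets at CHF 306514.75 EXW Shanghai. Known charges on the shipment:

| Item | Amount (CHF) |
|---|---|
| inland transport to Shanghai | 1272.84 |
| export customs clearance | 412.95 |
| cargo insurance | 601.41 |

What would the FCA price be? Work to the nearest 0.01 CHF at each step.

Not relevant to the conversion: insurance — on the buyer under both terms; not part of either seller's price.
From EXW to FCA, the seller additionally bears: inland to port, export clearance.
FCA price = 306514.75 + 1272.84 + 412.95 = 308200.54

FCA price: CHF 308200.54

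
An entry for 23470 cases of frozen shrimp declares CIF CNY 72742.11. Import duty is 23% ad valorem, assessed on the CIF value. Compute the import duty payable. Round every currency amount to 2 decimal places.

Import duty = 72742.11 × 23% = 16730.69

Import duty: CNY 16730.69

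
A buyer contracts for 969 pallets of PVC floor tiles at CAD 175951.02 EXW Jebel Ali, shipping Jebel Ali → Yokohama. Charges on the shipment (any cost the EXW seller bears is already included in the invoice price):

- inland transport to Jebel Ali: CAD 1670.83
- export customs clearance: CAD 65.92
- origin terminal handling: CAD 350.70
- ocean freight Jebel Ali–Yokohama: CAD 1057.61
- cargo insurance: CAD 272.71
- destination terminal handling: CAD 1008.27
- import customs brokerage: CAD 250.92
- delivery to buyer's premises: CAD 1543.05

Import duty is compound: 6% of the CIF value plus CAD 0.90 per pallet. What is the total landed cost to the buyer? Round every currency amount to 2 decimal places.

Total landed cost: CAD 193805.26

EXW: the seller makes goods available at their premises; the buyer bears all onward costs.
CIF value = EXW price + inland to port + export clearance + origin terminal + freight + insurance = 175951.02 + 1670.83 + 65.92 + 350.70 + 1057.61 + 272.71 = 179368.79
Ad valorem component: 179368.79 × 6% = 10762.13
Specific component: 969 × 0.90 = 872.10
Import duty = 10762.13 + 872.10 = 11634.23
Buyer bears: inland to port 1670.83 + export clearance 65.92 + origin terminal 350.70 + freight 1057.61 + insurance 272.71 + destination terminal 1008.27 + brokerage 250.92 + delivery 1543.05 + duty 11634.23 = 17854.24
Landed cost = invoice 175951.02 + 17854.24 = 193805.26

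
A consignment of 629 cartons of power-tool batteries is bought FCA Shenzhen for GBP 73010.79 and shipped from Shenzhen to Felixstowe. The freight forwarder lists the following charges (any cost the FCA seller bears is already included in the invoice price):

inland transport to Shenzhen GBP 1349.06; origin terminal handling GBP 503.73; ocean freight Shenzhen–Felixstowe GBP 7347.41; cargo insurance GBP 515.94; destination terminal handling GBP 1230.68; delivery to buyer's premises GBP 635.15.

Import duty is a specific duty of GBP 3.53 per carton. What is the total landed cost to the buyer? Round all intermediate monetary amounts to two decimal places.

Total landed cost: GBP 85464.07

FCA: the seller delivers export-cleared goods to the carrier; the buyer bears costs from that point.
Already in the invoice (seller's account under FCA): inland to port — exclude.
CIF value = FCA price + origin terminal + freight + insurance = 73010.79 + 503.73 + 7347.41 + 515.94 = 81377.87
Import duty = 629 × 3.53 = 2220.37
Buyer bears: origin terminal 503.73 + freight 7347.41 + insurance 515.94 + destination terminal 1230.68 + delivery 635.15 + duty 2220.37 = 12453.28
Landed cost = invoice 73010.79 + 12453.28 = 85464.07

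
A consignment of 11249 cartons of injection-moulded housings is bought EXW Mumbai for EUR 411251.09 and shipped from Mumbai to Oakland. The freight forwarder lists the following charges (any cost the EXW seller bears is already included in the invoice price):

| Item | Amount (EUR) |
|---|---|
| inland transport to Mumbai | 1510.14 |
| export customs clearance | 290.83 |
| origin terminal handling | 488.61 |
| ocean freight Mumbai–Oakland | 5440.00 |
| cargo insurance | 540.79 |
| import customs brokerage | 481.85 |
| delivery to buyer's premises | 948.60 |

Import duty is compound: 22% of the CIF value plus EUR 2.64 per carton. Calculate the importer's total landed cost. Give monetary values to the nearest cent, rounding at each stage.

Total landed cost: EUR 542943.99

EXW: the seller makes goods available at their premises; the buyer bears all onward costs.
CIF value = EXW price + inland to port + export clearance + origin terminal + freight + insurance = 411251.09 + 1510.14 + 290.83 + 488.61 + 5440.00 + 540.79 = 419521.46
Ad valorem component: 419521.46 × 22% = 92294.72
Specific component: 11249 × 2.64 = 29697.36
Import duty = 92294.72 + 29697.36 = 121992.08
Buyer bears: inland to port 1510.14 + export clearance 290.83 + origin terminal 488.61 + freight 5440.00 + insurance 540.79 + brokerage 481.85 + delivery 948.60 + duty 121992.08 = 131692.90
Landed cost = invoice 411251.09 + 131692.90 = 542943.99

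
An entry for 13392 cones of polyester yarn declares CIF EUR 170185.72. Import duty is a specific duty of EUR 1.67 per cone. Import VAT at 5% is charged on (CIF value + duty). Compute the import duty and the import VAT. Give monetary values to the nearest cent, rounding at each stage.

Import duty: EUR 22364.64; import VAT: EUR 9627.52

Import duty = 13392 × 1.67 = 22364.64
VAT base = CIF + duty = 170185.72 + 22364.64 = 192550.36
Import VAT = 192550.36 × 5% = 9627.52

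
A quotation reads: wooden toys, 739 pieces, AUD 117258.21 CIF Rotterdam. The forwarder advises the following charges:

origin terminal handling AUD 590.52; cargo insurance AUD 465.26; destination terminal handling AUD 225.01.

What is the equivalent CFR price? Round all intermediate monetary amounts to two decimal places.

CFR price: AUD 116792.95

Not relevant to the conversion: origin terminal — on the seller under both CIF and CFR; already in the CIF price and stays in the CFR price. destination terminal — on the buyer under both terms; not part of either seller's price.
From CIF to CFR, the seller no longer bears: insurance.
CFR price = 117258.21 − 465.26 = 116792.95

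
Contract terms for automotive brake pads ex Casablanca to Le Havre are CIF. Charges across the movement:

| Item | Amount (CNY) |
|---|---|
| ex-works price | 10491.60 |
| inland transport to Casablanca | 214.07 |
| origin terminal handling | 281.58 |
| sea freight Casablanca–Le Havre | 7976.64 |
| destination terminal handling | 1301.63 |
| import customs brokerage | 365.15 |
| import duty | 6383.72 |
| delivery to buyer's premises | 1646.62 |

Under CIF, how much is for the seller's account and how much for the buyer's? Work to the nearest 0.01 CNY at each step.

Seller: CNY 18963.89; buyer: CNY 9697.12

CIF: the seller pays costs through ocean freight and marine insurance to the destination port.
Seller's account: goods 10491.60 + inland to port 214.07 + origin terminal 281.58 + freight 7976.64 = 18963.89
Buyer's account: destination terminal 1301.63 + brokerage 365.15 + duty 6383.72 + delivery 1646.62 = 9697.12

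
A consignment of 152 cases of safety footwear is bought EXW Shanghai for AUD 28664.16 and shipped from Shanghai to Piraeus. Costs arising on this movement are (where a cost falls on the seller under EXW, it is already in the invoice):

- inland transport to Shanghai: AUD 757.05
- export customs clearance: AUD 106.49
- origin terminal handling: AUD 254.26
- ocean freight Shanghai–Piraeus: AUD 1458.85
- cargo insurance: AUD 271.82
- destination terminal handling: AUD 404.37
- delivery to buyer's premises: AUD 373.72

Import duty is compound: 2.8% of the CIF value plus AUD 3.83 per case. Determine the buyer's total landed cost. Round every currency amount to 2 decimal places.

Total landed cost: AUD 33755.23

EXW: the seller makes goods available at their premises; the buyer bears all onward costs.
CIF value = EXW price + inland to port + export clearance + origin terminal + freight + insurance = 28664.16 + 757.05 + 106.49 + 254.26 + 1458.85 + 271.82 = 31512.63
Ad valorem component: 31512.63 × 2.8% = 882.35
Specific component: 152 × 3.83 = 582.16
Import duty = 882.35 + 582.16 = 1464.51
Buyer bears: inland to port 757.05 + export clearance 106.49 + origin terminal 254.26 + freight 1458.85 + insurance 271.82 + destination terminal 404.37 + delivery 373.72 + duty 1464.51 = 5091.07
Landed cost = invoice 28664.16 + 5091.07 = 33755.23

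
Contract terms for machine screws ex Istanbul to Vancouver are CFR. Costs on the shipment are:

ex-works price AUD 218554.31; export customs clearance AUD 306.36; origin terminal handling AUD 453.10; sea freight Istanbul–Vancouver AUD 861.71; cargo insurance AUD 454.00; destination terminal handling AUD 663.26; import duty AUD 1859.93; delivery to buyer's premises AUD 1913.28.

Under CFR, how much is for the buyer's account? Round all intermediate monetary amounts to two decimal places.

CFR: the seller pays costs through ocean freight to the destination port, but not insurance.
Seller's account: goods 218554.31 + export clearance 306.36 + origin terminal 453.10 + freight 861.71 = 220175.48
Buyer's account: insurance 454.00 + destination terminal 663.26 + duty 1859.93 + delivery 1913.28 = 4890.47

Buyer's account: AUD 4890.47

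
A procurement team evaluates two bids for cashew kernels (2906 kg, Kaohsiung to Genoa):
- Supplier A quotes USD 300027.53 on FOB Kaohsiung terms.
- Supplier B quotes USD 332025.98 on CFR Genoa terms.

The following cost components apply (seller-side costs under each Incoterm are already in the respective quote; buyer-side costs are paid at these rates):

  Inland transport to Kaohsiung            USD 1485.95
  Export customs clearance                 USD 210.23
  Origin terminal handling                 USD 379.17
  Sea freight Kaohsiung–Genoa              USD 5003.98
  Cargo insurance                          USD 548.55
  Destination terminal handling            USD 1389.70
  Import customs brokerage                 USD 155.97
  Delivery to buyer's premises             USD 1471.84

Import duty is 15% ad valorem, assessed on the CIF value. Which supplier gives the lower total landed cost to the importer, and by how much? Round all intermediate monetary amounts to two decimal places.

Supplier A is cheaper by USD 31043.64

Supplier A (FOB):
CIF value = FOB price + freight + insurance = 300027.53 + 5003.98 + 548.55 = 305580.06
Import duty = 305580.06 × 15% = 45837.01
Buyer bears (A): 5003.98 + 548.55 + 1389.70 + 155.97 + 1471.84 = 8570.04
Landed cost (A) = invoice 300027.53 + 8570.04 + duty 45837.01 = 354434.58
Supplier B (CFR):
CIF value = CFR price + insurance = 332025.98 + 548.55 = 332574.53
Import duty = 332574.53 × 15% = 49886.18
Buyer bears (B): 548.55 + 1389.70 + 155.97 + 1471.84 = 3566.06
Landed cost (B) = invoice 332025.98 + 3566.06 + duty 49886.18 = 385478.22
Difference = |354434.58 − 385478.22| = 31043.64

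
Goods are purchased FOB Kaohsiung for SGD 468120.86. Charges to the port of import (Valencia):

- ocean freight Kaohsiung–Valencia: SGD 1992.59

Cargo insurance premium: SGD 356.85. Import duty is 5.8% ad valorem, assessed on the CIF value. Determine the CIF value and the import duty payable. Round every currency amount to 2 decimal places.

CIF = FOB price + freight + insurance
CIF = 468120.86 + 1992.59 + 356.85 = 470470.30
Import duty = 470470.30 × 5.8% = 27287.28

CIF value: SGD 470470.30; import duty: SGD 27287.28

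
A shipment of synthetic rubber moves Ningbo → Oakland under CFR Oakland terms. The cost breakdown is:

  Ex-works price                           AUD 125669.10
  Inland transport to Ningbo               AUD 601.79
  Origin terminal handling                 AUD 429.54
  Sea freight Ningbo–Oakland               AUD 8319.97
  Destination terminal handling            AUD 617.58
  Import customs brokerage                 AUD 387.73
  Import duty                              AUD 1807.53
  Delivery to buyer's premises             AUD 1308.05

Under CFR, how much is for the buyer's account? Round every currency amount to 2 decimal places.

Buyer's account: AUD 4120.89

CFR: the seller pays costs through ocean freight to the destination port, but not insurance.
Seller's account: goods 125669.10 + inland to port 601.79 + origin terminal 429.54 + freight 8319.97 = 135020.40
Buyer's account: destination terminal 617.58 + brokerage 387.73 + duty 1807.53 + delivery 1308.05 = 4120.89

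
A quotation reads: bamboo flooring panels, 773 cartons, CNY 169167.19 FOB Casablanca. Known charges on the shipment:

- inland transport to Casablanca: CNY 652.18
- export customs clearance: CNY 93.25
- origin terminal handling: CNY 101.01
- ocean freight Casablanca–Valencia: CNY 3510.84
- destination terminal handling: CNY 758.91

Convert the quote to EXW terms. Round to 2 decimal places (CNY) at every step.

EXW price: CNY 168320.75

Not relevant to the conversion: freight, destination terminal — on the buyer under both terms; not part of either seller's price.
From FOB to EXW, the seller no longer bears: inland to port, export clearance, origin terminal.
EXW price = 169167.19 − 652.18 − 93.25 − 101.01 = 168320.75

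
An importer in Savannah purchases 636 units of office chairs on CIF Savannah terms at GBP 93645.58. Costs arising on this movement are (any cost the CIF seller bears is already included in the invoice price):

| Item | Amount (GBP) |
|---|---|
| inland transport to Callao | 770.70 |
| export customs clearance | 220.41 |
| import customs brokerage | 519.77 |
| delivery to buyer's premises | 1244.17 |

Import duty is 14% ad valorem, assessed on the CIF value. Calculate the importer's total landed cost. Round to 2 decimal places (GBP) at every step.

CIF: the seller pays costs through ocean freight and marine insurance to the destination port.
Already in the invoice (seller's account under CIF): inland to port, export clearance — exclude.
The CIF price already equals the CIF value: 93645.58
Import duty = 93645.58 × 14% = 13110.38
Buyer bears: brokerage 519.77 + delivery 1244.17 + duty 13110.38 = 14874.32
Landed cost = invoice 93645.58 + 14874.32 = 108519.90

Total landed cost: GBP 108519.90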